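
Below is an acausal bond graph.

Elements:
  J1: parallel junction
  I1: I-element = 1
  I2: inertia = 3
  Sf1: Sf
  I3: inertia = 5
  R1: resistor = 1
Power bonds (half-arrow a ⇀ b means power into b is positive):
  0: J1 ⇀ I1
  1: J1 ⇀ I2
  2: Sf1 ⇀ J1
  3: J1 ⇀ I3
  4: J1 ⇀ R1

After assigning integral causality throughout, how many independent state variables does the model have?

#2 |Sf1  (Sf1: flow source, stroke at near end)
#0 |I1  (prefer integral on I1)
#1 |I2  (I2: I, integral causality)
#3 |I3  (I3: I, integral causality)
#4 |J1  (J1: last free bond brings effort in)

3  (I1, I2, I3 all integral)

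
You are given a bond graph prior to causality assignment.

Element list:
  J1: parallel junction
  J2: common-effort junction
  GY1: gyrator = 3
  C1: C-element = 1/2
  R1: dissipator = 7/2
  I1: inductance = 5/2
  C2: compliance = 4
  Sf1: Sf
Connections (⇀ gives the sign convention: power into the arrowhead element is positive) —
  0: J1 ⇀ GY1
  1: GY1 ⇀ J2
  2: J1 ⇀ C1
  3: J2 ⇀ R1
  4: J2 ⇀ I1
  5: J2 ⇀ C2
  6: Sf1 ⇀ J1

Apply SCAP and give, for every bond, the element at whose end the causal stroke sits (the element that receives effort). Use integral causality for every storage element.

β6 stroke at Sf1  (Sf1: flow source, stroke at near end)
β2 stroke at J1  (C1: C, integral causality)
β0 stroke at GY1  (common-e at J1 fixed by 2)
β1 stroke at GY1  (GY1: gyrator matches bond 0)
β4 stroke at I1  (prefer integral on I1)
β5 stroke at J2  (prefer integral on C2)
β3 stroke at R1  (J2: bond 5 brought effort, rest push out)

bond 0 stroke→GY1
bond 1 stroke→GY1
bond 2 stroke→J1
bond 3 stroke→R1
bond 4 stroke→I1
bond 5 stroke→J2
bond 6 stroke→Sf1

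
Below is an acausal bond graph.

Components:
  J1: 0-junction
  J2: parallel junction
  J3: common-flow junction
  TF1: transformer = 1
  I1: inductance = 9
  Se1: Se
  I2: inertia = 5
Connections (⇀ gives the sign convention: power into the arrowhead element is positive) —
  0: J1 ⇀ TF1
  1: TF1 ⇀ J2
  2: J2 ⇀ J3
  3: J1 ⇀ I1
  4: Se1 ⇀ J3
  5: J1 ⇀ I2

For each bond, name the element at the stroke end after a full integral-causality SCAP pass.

β0 |J1
β1 |TF1
β2 |J2
β3 |I1
β4 |J3
β5 |I2

#4 →J3  (source Se1 imposes e)
#2 →J2  (only one flow-in slot at J3)
#1 →TF1  (common-e at J2 fixed by 2)
#0 →J1  (TF1 one-in-one-out from 1)
#3 →I1  (J1: bond 0 brought effort, rest push out)
#5 →I2  (J1: bond 0 brought effort, rest push out)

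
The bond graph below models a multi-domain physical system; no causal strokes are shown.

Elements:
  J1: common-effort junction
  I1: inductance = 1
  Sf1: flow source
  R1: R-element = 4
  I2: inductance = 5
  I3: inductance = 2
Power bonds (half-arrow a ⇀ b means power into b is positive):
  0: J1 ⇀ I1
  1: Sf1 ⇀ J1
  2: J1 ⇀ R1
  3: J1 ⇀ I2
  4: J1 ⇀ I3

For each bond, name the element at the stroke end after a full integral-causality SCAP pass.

b1 |Sf1  (Sf1: flow source, stroke at near end)
b0 |I1  (I1 integral (f out))
b3 |I2  (I2 integral (f out))
b4 |I3  (I3 outputs flow p/I3)
b2 |J1  (closing 0-jn rule on J1)

#0 →I1
#1 →Sf1
#2 →J1
#3 →I2
#4 →I3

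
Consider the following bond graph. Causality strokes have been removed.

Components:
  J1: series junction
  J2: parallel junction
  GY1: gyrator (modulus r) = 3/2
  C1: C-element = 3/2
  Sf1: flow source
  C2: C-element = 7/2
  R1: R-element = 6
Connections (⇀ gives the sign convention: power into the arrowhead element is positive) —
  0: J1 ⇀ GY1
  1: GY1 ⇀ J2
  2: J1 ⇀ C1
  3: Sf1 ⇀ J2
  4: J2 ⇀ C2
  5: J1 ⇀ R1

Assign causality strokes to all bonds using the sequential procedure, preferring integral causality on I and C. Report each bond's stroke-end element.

β0 |GY1
β1 |GY1
β2 |J1
β3 |Sf1
β4 |J2
β5 |J1

bond 3 |Sf1  (Sf1 (Sf) sets flow on bond)
bond 2 |J1  (prefer integral on C1)
bond 4 |J2  (prefer integral on C2)
bond 1 |GY1  (J2 effort already set via bond 4)
bond 0 |GY1  (through GY1, causality inverts; strokes same side of GY1)
bond 5 |J1  (J1 flow already set via bond 0)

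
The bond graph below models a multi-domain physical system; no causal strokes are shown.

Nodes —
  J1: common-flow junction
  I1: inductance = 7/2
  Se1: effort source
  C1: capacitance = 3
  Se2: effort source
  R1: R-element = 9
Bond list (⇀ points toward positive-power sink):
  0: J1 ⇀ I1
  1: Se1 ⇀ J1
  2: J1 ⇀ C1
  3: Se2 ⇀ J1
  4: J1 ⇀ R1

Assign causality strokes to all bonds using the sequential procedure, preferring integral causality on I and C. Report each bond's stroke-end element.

bond 1 →J1  (source Se1 imposes e)
bond 3 →J1  (Se2 (Se) sets effort on bond)
bond 0 →I1  (prefer integral on I1)
bond 2 →J1  (common-f at J1 fixed by 0)
bond 4 →J1  (common-f at J1 fixed by 0)

bond 0 →I1
bond 1 →J1
bond 2 →J1
bond 3 →J1
bond 4 →J1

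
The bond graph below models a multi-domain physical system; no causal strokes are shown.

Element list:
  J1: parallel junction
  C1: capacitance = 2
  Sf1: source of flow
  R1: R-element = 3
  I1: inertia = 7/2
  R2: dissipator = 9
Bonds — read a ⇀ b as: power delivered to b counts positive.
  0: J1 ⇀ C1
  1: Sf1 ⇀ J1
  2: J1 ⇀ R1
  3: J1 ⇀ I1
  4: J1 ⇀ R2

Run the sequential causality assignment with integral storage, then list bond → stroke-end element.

bond 1 stroke at Sf1  (source Sf1 imposes f)
bond 0 stroke at J1  (C1 integral (e out))
bond 2 stroke at R1  (0-jn J1 has e-setter on 0)
bond 3 stroke at I1  (J1: bond 0 brought effort, rest push out)
bond 4 stroke at R2  (0-jn J1 has e-setter on 0)

bond 0 |J1
bond 1 |Sf1
bond 2 |R1
bond 3 |I1
bond 4 |R2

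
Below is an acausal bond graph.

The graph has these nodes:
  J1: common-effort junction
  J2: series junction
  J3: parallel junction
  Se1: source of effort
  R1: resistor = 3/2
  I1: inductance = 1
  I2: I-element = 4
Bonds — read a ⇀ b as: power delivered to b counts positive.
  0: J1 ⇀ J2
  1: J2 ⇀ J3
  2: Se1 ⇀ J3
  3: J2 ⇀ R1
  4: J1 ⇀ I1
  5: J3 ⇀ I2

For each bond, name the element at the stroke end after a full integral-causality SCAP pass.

#2 |J3  (Se1: effort source, stroke at far end)
#1 |J2  (0-jn J3 has e-setter on 2)
#5 |I2  (common-e at J3 fixed by 2)
#4 |I1  (I1 outputs flow p/I1)
#0 |J1  (J1: last free bond brings effort in)
#3 |J2  (1-jn J2 has f-setter on 0)

bond 0 stroke→J1
bond 1 stroke→J2
bond 2 stroke→J3
bond 3 stroke→J2
bond 4 stroke→I1
bond 5 stroke→I2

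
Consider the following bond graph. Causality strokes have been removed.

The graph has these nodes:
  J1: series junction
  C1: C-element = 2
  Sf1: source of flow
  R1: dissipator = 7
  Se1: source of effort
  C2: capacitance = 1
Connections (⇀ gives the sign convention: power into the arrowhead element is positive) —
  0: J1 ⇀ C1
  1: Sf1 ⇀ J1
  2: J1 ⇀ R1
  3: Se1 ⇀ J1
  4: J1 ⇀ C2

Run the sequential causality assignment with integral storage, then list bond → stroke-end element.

#1 →Sf1  (Sf1: flow source, stroke at near end)
#3 →J1  (Se1: effort source, stroke at far end)
#0 →J1  (J1 flow already set via bond 1)
#2 →J1  (J1 flow already set via bond 1)
#4 →J1  (1-jn J1 has f-setter on 1)

#0 stroke→J1
#1 stroke→Sf1
#2 stroke→J1
#3 stroke→J1
#4 stroke→J1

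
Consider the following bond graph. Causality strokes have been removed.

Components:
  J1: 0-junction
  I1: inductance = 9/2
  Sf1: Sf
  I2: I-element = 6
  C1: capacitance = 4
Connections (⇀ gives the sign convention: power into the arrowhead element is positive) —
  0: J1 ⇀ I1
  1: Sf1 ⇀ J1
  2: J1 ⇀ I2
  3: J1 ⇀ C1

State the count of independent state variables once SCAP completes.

bond 1 →Sf1  (Sf1: flow source, stroke at near end)
bond 0 →I1  (prefer integral on I1)
bond 2 →I2  (I2 integral (f out))
bond 3 →J1  (closing 0-jn rule on J1)

3  (C1, I1, I2 all integral)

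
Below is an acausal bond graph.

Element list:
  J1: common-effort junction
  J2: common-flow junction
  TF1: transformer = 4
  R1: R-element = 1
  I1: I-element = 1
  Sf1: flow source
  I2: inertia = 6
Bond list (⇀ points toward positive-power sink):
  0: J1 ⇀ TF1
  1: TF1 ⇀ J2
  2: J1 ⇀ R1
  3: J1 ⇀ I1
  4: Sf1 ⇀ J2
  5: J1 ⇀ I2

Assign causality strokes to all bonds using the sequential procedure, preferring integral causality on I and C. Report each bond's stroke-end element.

β4 |Sf1  (source Sf1 imposes f)
β1 |J2  (J2: bond 4 brought flow, rest push out)
β0 |TF1  (TF TF1: opposite of bond 1)
β3 |I1  (I1 integral (f out))
β5 |I2  (I2: I, integral causality)
β2 |J1  (J1: last free bond brings effort in)

bond 0 →TF1
bond 1 →J2
bond 2 →J1
bond 3 →I1
bond 4 →Sf1
bond 5 →I2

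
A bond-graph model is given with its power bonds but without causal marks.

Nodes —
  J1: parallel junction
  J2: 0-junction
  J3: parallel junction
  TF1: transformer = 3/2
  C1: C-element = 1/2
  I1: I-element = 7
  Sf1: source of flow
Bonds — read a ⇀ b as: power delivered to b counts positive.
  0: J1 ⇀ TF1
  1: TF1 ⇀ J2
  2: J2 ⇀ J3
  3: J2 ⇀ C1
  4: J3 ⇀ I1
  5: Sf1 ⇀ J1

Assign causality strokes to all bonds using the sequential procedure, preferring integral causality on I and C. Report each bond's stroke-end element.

bond 0 →J1
bond 1 →TF1
bond 2 →J3
bond 3 →J2
bond 4 →I1
bond 5 →Sf1

bond 5 |Sf1  (Sf1: flow source, stroke at near end)
bond 0 |J1  (J1 needs exactly one e-in)
bond 1 |TF1  (through TF1, causality passes straight; one stroke at TF1)
bond 3 |J2  (prefer integral on C1)
bond 2 |J3  (common-e at J2 fixed by 3)
bond 4 |I1  (J3 effort already set via bond 2)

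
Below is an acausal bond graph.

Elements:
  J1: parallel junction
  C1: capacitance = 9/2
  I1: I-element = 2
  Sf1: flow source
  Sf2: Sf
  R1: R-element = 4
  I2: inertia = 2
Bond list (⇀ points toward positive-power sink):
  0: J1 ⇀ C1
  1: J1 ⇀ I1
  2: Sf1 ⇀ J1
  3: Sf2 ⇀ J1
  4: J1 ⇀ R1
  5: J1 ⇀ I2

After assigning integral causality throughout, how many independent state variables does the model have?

3  (C1, I1, I2 all integral)

#2 |Sf1  (Sf1: flow source, stroke at near end)
#3 |Sf2  (Sf2: flow source, stroke at near end)
#0 |J1  (C1 outputs effort q/C1)
#1 |I1  (J1 effort already set via bond 0)
#4 |R1  (J1 effort already set via bond 0)
#5 |I2  (common-e at J1 fixed by 0)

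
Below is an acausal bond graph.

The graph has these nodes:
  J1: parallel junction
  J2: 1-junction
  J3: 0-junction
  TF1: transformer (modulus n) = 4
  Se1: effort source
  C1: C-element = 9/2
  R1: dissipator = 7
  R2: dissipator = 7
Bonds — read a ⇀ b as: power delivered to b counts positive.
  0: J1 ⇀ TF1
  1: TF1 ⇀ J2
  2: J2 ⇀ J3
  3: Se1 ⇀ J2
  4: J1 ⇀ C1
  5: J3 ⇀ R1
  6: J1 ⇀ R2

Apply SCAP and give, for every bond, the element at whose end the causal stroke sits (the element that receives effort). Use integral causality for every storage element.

#0 stroke at TF1
#1 stroke at J2
#2 stroke at J3
#3 stroke at J2
#4 stroke at J1
#5 stroke at R1
#6 stroke at R2

#3 stroke at J2  (Se1 (Se) sets effort on bond)
#4 stroke at J1  (prefer integral on C1)
#0 stroke at TF1  (common-e at J1 fixed by 4)
#6 stroke at R2  (0-jn J1 has e-setter on 4)
#1 stroke at J2  (TF TF1: opposite of bond 0)
#2 stroke at J3  (J2 needs exactly one f-in)
#5 stroke at R1  (0-jn J3 has e-setter on 2)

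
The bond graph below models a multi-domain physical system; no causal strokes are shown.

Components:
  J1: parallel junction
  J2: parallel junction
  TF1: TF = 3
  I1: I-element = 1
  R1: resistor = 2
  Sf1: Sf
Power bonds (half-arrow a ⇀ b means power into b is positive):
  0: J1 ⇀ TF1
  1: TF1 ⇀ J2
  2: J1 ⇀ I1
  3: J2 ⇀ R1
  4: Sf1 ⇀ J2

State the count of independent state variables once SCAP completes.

β4 |Sf1  (Sf1 fixes flow; stroke at Sf1)
β2 |I1  (prefer integral on I1)
β0 |J1  (closing 0-jn rule on J1)
β1 |TF1  (TF1 one-in-one-out from 0)
β3 |J2  (closing 0-jn rule on J2)

1  (I1 all integral)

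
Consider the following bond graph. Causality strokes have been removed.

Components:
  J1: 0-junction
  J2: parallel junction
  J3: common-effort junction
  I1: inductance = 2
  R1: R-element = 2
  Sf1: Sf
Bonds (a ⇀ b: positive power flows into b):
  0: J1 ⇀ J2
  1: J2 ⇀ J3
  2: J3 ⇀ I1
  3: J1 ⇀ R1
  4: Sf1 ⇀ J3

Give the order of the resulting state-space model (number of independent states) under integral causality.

1  (I1 all integral)

β4 stroke→Sf1  (Sf1 (Sf) sets flow on bond)
β2 stroke→I1  (prefer integral on I1)
β1 stroke→J3  (J3 needs exactly one e-in)
β0 stroke→J2  (J2 needs exactly one e-in)
β3 stroke→J1  (J1 needs exactly one e-in)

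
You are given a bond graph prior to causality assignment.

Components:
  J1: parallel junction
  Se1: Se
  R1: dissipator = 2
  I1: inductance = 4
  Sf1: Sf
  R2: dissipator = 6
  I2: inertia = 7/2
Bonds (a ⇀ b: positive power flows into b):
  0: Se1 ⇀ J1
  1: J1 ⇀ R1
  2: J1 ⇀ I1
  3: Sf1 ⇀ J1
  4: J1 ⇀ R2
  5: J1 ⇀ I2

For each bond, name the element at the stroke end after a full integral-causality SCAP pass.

bond 0 |J1
bond 1 |R1
bond 2 |I1
bond 3 |Sf1
bond 4 |R2
bond 5 |I2

β0 →J1  (Se1 (Se) sets effort on bond)
β3 →Sf1  (source Sf1 imposes f)
β1 →R1  (0-jn J1 has e-setter on 0)
β2 →I1  (common-e at J1 fixed by 0)
β4 →R2  (J1: bond 0 brought effort, rest push out)
β5 →I2  (J1: bond 0 brought effort, rest push out)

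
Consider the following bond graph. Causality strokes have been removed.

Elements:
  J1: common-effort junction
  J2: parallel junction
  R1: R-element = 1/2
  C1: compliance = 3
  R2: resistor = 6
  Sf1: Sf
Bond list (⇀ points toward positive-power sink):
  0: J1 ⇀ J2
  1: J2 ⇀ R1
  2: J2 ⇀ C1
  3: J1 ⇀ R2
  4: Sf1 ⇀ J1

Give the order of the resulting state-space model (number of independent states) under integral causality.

1  (C1 all integral)

b4 →Sf1  (Sf1 (Sf) sets flow on bond)
b2 →J2  (C1: C, integral causality)
b0 →J1  (J2: bond 2 brought effort, rest push out)
b1 →R1  (J2 effort already set via bond 2)
b3 →R2  (J1 effort already set via bond 0)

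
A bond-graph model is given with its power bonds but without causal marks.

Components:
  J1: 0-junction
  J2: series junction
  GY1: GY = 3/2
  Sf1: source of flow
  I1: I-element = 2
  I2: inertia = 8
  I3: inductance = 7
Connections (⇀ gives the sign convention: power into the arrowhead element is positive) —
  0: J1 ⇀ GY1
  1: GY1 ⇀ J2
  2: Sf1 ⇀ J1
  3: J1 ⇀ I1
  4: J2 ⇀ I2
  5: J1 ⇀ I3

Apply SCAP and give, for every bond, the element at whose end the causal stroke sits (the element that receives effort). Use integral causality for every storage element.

#0 →J1
#1 →J2
#2 →Sf1
#3 →I1
#4 →I2
#5 →I3

#2 →Sf1  (Sf1 fixes flow; stroke at Sf1)
#3 →I1  (I1: I, integral causality)
#4 →I2  (I2 integral (f out))
#1 →J2  (J2 flow already set via bond 4)
#0 →J1  (GY1 both-in/both-out from 1)
#5 →I3  (J1 effort already set via bond 0)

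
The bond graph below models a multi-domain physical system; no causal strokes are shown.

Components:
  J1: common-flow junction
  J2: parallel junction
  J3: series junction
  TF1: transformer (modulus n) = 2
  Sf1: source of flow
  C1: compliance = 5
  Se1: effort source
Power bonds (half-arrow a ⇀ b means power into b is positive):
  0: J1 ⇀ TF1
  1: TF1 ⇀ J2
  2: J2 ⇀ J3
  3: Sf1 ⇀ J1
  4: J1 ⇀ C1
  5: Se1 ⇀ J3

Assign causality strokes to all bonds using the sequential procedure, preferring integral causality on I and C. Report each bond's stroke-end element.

#0 →J1
#1 →TF1
#2 →J2
#3 →Sf1
#4 →J1
#5 →J3

β3 stroke at Sf1  (Sf1: flow source, stroke at near end)
β5 stroke at J3  (Se1 fixes effort; stroke away)
β0 stroke at J1  (common-f at J1 fixed by 3)
β4 stroke at J1  (J1 flow already set via bond 3)
β2 stroke at J2  (J3: last free bond brings flow in)
β1 stroke at TF1  (TF1: transformer flips bond 0)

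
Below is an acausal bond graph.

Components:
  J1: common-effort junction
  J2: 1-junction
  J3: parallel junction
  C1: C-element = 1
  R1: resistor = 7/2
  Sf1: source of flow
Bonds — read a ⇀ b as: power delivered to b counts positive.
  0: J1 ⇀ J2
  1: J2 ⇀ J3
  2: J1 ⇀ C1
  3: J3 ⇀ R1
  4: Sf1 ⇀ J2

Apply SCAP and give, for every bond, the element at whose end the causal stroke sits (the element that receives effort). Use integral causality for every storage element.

#4 stroke→Sf1  (Sf1: flow source, stroke at near end)
#0 stroke→J2  (J2 flow already set via bond 4)
#1 stroke→J2  (common-f at J2 fixed by 4)
#3 stroke→J3  (J3 needs exactly one e-in)
#2 stroke→J1  (J1: last free bond brings effort in)

β0 stroke→J2
β1 stroke→J2
β2 stroke→J1
β3 stroke→J3
β4 stroke→Sf1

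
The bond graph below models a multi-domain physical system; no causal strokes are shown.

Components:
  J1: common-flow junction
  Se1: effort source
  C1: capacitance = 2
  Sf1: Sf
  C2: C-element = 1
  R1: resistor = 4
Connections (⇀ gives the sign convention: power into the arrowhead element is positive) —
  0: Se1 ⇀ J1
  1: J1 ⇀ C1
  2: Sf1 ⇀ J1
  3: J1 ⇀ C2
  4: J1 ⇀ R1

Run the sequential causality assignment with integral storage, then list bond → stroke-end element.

b0 stroke→J1  (source Se1 imposes e)
b2 stroke→Sf1  (Sf1 fixes flow; stroke at Sf1)
b1 stroke→J1  (J1: bond 2 brought flow, rest push out)
b3 stroke→J1  (J1: bond 2 brought flow, rest push out)
b4 stroke→J1  (J1: bond 2 brought flow, rest push out)

β0 →J1
β1 →J1
β2 →Sf1
β3 →J1
β4 →J1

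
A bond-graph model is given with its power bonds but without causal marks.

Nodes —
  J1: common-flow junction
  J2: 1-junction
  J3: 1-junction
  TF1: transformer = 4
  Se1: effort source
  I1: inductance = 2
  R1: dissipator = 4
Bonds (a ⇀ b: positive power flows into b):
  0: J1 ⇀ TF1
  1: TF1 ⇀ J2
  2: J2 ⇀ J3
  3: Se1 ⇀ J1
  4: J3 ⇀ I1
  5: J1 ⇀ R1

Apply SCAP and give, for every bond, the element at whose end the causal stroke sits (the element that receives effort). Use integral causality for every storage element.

β3 →J1  (Se1 (Se) sets effort on bond)
β4 →I1  (I1: I, integral causality)
β2 →J3  (1-jn J3 has f-setter on 4)
β1 →J2  (J2: bond 2 brought flow, rest push out)
β0 →TF1  (TF1: transformer flips bond 1)
β5 →J1  (J1: bond 0 brought flow, rest push out)

#0 stroke at TF1
#1 stroke at J2
#2 stroke at J3
#3 stroke at J1
#4 stroke at I1
#5 stroke at J1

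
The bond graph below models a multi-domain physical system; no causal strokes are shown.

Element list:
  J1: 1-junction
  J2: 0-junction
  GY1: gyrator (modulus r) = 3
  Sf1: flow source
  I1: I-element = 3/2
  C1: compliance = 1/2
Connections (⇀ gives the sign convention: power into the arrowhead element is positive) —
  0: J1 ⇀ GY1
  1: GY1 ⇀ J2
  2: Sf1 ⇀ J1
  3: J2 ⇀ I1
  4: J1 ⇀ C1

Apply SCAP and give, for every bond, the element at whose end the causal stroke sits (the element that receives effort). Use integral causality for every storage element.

b0 |J1
b1 |J2
b2 |Sf1
b3 |I1
b4 |J1

β2 stroke→Sf1  (source Sf1 imposes f)
β0 stroke→J1  (J1 flow already set via bond 2)
β4 stroke→J1  (J1: bond 2 brought flow, rest push out)
β1 stroke→J2  (GY1: gyrator matches bond 0)
β3 stroke→I1  (J2: bond 1 brought effort, rest push out)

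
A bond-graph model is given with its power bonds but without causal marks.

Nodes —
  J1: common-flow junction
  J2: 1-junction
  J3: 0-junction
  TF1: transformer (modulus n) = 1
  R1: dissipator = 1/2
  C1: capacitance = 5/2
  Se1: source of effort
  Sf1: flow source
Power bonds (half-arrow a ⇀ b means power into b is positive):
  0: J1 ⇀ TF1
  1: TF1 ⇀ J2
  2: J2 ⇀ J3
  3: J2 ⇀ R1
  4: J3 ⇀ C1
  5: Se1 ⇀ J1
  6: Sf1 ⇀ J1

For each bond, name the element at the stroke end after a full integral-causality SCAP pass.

β5 stroke at J1  (Se1 (Se) sets effort on bond)
β6 stroke at Sf1  (source Sf1 imposes f)
β0 stroke at J1  (common-f at J1 fixed by 6)
β1 stroke at TF1  (through TF1, causality passes straight; one stroke at TF1)
β2 stroke at J2  (J2: bond 1 brought flow, rest push out)
β3 stroke at J2  (J2: bond 1 brought flow, rest push out)
β4 stroke at J3  (J3 needs exactly one e-in)

bond 0 stroke→J1
bond 1 stroke→TF1
bond 2 stroke→J2
bond 3 stroke→J2
bond 4 stroke→J3
bond 5 stroke→J1
bond 6 stroke→Sf1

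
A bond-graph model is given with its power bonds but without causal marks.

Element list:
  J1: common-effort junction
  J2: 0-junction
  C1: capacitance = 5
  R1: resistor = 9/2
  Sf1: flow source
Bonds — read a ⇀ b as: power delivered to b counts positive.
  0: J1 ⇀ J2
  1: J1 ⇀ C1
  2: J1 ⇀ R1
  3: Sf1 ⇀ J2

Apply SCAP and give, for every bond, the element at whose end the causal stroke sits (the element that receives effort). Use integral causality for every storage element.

β0 |J2
β1 |J1
β2 |R1
β3 |Sf1

b3 →Sf1  (Sf1 (Sf) sets flow on bond)
b0 →J2  (J2: last free bond brings effort in)
b1 →J1  (C1 outputs effort q/C1)
b2 →R1  (common-e at J1 fixed by 1)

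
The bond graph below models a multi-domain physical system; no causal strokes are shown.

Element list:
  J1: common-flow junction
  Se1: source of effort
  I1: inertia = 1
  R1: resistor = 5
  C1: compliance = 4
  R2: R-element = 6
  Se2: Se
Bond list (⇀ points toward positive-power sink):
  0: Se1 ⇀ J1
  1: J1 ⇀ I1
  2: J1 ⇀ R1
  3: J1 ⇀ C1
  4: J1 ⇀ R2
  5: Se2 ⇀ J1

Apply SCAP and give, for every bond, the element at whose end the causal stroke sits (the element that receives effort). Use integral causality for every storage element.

b0 |J1  (Se1 (Se) sets effort on bond)
b5 |J1  (Se2 fixes effort; stroke away)
b1 |I1  (I1 outputs flow p/I1)
b2 |J1  (1-jn J1 has f-setter on 1)
b3 |J1  (common-f at J1 fixed by 1)
b4 |J1  (1-jn J1 has f-setter on 1)

bond 0 stroke at J1
bond 1 stroke at I1
bond 2 stroke at J1
bond 3 stroke at J1
bond 4 stroke at J1
bond 5 stroke at J1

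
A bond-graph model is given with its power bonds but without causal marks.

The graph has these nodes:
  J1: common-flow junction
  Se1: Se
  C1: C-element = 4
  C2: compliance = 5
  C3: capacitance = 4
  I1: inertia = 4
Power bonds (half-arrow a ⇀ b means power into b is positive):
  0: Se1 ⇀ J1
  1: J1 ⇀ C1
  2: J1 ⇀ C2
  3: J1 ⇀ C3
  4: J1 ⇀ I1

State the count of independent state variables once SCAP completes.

β0 stroke at J1  (source Se1 imposes e)
β1 stroke at J1  (C1: C, integral causality)
β2 stroke at J1  (prefer integral on C2)
β3 stroke at J1  (prefer integral on C3)
β4 stroke at I1  (J1 needs exactly one f-in)

4  (C1, C2, C3, I1 all integral)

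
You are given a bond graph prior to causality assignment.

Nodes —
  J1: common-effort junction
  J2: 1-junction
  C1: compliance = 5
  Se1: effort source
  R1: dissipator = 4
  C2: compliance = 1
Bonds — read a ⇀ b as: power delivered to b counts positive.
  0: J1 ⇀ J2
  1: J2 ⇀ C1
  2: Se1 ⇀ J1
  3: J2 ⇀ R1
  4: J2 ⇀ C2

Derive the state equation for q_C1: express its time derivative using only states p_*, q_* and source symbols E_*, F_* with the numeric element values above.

#2 →J1  (source Se1 imposes e)
#0 →J2  (0-jn J1 has e-setter on 2)
#1 →J2  (C1 integral (e out))
#4 →J2  (C2 integral (e out))
#3 →R1  (J2 needs exactly one f-in)

dq_C1/dt = E_Se1/4 - q_C1/20 - q_C2/4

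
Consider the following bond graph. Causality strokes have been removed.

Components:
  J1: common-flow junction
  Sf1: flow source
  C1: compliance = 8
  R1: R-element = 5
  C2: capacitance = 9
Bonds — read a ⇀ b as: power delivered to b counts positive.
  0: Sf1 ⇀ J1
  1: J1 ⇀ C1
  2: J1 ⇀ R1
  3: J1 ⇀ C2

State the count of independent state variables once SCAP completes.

2  (C1, C2 all integral)

bond 0 |Sf1  (source Sf1 imposes f)
bond 1 |J1  (1-jn J1 has f-setter on 0)
bond 2 |J1  (1-jn J1 has f-setter on 0)
bond 3 |J1  (J1 flow already set via bond 0)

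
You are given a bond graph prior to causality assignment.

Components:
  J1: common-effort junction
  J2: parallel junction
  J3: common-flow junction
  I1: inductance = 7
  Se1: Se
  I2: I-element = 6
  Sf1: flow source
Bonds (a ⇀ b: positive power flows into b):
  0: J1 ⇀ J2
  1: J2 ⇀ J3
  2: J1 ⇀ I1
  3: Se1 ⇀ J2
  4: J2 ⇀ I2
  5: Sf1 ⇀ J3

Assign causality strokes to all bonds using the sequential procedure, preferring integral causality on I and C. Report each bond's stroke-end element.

bond 3 |J2  (Se1 fixes effort; stroke away)
bond 5 |Sf1  (Sf1 fixes flow; stroke at Sf1)
bond 0 |J1  (0-jn J2 has e-setter on 3)
bond 1 |J3  (0-jn J2 has e-setter on 3)
bond 4 |I2  (0-jn J2 has e-setter on 3)
bond 2 |I1  (common-e at J1 fixed by 0)

β0 stroke→J1
β1 stroke→J3
β2 stroke→I1
β3 stroke→J2
β4 stroke→I2
β5 stroke→Sf1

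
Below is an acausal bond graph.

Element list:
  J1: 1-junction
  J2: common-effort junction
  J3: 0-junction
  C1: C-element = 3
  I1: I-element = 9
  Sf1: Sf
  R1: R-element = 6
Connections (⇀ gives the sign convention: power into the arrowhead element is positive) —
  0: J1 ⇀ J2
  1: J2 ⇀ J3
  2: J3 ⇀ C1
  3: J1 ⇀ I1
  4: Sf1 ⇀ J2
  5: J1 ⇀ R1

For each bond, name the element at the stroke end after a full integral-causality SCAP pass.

b0 |J1
b1 |J2
b2 |J3
b3 |I1
b4 |Sf1
b5 |J1

bond 4 |Sf1  (Sf1 fixes flow; stroke at Sf1)
bond 2 |J3  (C1 integral (e out))
bond 1 |J2  (J3 effort already set via bond 2)
bond 0 |J1  (common-e at J2 fixed by 1)
bond 3 |I1  (prefer integral on I1)
bond 5 |J1  (J1 flow already set via bond 3)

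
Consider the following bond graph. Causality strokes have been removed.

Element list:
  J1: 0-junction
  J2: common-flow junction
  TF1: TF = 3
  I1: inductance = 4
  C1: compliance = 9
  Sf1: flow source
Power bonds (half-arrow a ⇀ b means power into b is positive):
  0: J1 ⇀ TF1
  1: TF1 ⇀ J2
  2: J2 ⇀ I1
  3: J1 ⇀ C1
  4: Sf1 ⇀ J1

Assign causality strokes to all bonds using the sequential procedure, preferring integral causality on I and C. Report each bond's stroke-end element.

b4 stroke at Sf1  (Sf1 fixes flow; stroke at Sf1)
b2 stroke at I1  (I1 integral (f out))
b1 stroke at J2  (1-jn J2 has f-setter on 2)
b0 stroke at TF1  (through TF1, causality passes straight; one stroke at TF1)
b3 stroke at J1  (J1: last free bond brings effort in)

bond 0 stroke→TF1
bond 1 stroke→J2
bond 2 stroke→I1
bond 3 stroke→J1
bond 4 stroke→Sf1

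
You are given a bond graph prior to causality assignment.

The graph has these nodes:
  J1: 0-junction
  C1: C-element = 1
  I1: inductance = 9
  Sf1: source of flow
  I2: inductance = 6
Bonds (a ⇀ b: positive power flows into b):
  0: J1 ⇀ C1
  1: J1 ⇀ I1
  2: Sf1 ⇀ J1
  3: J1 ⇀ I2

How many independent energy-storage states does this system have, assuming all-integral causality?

b2 stroke→Sf1  (Sf1: flow source, stroke at near end)
b0 stroke→J1  (C1: C, integral causality)
b1 stroke→I1  (common-e at J1 fixed by 0)
b3 stroke→I2  (J1 effort already set via bond 0)

3  (C1, I1, I2 all integral)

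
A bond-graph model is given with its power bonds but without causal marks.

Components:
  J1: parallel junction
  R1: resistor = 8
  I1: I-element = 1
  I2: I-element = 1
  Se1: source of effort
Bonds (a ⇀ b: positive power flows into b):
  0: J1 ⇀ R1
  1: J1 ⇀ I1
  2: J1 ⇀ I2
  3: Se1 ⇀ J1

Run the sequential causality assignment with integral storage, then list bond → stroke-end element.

#0 |R1
#1 |I1
#2 |I2
#3 |J1

β3 stroke→J1  (Se1: effort source, stroke at far end)
β0 stroke→R1  (0-jn J1 has e-setter on 3)
β1 stroke→I1  (J1 effort already set via bond 3)
β2 stroke→I2  (J1 effort already set via bond 3)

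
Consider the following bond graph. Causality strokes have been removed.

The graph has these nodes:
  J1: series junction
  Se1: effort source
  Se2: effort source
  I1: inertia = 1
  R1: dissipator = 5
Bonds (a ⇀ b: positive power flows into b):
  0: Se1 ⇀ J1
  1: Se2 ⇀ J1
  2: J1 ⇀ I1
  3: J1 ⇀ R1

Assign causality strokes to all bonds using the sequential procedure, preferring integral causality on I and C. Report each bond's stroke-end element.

β0 |J1
β1 |J1
β2 |I1
β3 |J1

#0 stroke→J1  (Se1: effort source, stroke at far end)
#1 stroke→J1  (Se2 (Se) sets effort on bond)
#2 stroke→I1  (I1 outputs flow p/I1)
#3 stroke→J1  (common-f at J1 fixed by 2)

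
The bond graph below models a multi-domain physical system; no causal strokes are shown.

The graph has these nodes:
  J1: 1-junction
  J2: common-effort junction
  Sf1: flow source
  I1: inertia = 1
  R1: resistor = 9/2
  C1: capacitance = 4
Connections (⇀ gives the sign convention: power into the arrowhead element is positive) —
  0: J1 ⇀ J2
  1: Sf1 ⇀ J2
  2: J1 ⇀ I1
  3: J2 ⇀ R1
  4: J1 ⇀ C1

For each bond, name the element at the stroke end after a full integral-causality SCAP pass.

bond 0 →J1
bond 1 →Sf1
bond 2 →I1
bond 3 →J2
bond 4 →J1

β1 →Sf1  (Sf1 fixes flow; stroke at Sf1)
β2 →I1  (I1: I, integral causality)
β0 →J1  (1-jn J1 has f-setter on 2)
β4 →J1  (J1: bond 2 brought flow, rest push out)
β3 →J2  (J2 needs exactly one e-in)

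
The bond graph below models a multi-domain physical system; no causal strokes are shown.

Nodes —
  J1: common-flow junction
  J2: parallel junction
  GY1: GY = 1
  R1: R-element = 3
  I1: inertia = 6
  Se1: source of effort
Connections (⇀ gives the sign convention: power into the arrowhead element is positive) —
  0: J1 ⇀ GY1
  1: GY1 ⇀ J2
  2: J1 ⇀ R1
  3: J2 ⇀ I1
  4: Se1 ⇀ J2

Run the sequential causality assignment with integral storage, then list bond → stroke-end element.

b4 stroke→J2  (Se1 (Se) sets effort on bond)
b1 stroke→GY1  (0-jn J2 has e-setter on 4)
b3 stroke→I1  (common-e at J2 fixed by 4)
b0 stroke→GY1  (GY1 both-in/both-out from 1)
b2 stroke→J1  (J1 flow already set via bond 0)

β0 stroke→GY1
β1 stroke→GY1
β2 stroke→J1
β3 stroke→I1
β4 stroke→J2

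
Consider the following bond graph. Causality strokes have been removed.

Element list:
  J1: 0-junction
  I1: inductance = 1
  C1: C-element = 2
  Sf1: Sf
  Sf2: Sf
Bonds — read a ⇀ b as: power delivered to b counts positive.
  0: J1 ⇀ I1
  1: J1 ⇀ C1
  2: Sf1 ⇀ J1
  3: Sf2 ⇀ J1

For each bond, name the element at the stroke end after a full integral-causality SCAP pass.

#2 →Sf1  (Sf1 (Sf) sets flow on bond)
#3 →Sf2  (Sf2 (Sf) sets flow on bond)
#0 →I1  (I1 outputs flow p/I1)
#1 →J1  (J1 needs exactly one e-in)

b0 stroke at I1
b1 stroke at J1
b2 stroke at Sf1
b3 stroke at Sf2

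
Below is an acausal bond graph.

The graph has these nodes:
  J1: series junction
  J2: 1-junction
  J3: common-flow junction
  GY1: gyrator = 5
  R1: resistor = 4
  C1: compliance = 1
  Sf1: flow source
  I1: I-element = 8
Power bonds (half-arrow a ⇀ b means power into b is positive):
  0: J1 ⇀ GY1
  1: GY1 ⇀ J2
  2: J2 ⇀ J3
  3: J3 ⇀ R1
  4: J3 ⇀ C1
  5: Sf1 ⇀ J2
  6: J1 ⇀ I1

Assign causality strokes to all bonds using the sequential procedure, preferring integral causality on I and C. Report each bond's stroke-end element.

bond 0 →J1
bond 1 →J2
bond 2 →J2
bond 3 →J3
bond 4 →J3
bond 5 →Sf1
bond 6 →I1

b5 →Sf1  (Sf1: flow source, stroke at near end)
b1 →J2  (J2 flow already set via bond 5)
b2 →J2  (J2 flow already set via bond 5)
b3 →J3  (common-f at J3 fixed by 2)
b4 →J3  (J3 flow already set via bond 2)
b0 →J1  (GY GY1: same side as bond 1)
b6 →I1  (J1: last free bond brings flow in)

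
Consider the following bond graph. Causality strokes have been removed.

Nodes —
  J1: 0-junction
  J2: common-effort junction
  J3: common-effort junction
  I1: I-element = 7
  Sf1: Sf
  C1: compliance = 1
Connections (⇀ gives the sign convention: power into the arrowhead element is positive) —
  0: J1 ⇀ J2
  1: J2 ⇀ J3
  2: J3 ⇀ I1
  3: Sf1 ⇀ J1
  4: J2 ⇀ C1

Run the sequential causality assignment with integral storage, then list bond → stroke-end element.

β0 stroke→J1
β1 stroke→J3
β2 stroke→I1
β3 stroke→Sf1
β4 stroke→J2

#3 stroke at Sf1  (Sf1 fixes flow; stroke at Sf1)
#0 stroke at J1  (J1 needs exactly one e-in)
#2 stroke at I1  (I1: I, integral causality)
#1 stroke at J3  (J3: last free bond brings effort in)
#4 stroke at J2  (closing 0-jn rule on J2)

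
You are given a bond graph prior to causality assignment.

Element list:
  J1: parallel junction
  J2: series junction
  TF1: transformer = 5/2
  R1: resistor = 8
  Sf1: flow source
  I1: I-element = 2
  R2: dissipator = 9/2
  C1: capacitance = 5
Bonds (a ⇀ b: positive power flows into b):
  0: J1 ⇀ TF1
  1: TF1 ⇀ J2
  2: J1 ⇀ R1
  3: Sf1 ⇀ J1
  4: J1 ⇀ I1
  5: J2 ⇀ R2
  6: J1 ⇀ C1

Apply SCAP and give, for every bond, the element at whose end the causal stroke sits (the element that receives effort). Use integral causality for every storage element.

bond 0 stroke→TF1
bond 1 stroke→J2
bond 2 stroke→R1
bond 3 stroke→Sf1
bond 4 stroke→I1
bond 5 stroke→R2
bond 6 stroke→J1

b3 stroke at Sf1  (source Sf1 imposes f)
b4 stroke at I1  (I1 integral (f out))
b6 stroke at J1  (C1 outputs effort q/C1)
b0 stroke at TF1  (common-e at J1 fixed by 6)
b2 stroke at R1  (J1: bond 6 brought effort, rest push out)
b1 stroke at J2  (TF TF1: opposite of bond 0)
b5 stroke at R2  (closing 1-jn rule on J2)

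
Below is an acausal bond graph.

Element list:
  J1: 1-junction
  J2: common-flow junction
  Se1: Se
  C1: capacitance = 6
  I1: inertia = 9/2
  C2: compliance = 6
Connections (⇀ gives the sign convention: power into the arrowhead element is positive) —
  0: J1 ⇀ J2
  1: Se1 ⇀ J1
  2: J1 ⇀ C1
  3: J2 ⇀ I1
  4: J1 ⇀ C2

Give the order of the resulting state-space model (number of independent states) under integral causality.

3  (C1, C2, I1 all integral)

β1 stroke→J1  (Se1: effort source, stroke at far end)
β2 stroke→J1  (C1 outputs effort q/C1)
β3 stroke→I1  (I1 integral (f out))
β0 stroke→J2  (J2: bond 3 brought flow, rest push out)
β4 stroke→J1  (J1 flow already set via bond 0)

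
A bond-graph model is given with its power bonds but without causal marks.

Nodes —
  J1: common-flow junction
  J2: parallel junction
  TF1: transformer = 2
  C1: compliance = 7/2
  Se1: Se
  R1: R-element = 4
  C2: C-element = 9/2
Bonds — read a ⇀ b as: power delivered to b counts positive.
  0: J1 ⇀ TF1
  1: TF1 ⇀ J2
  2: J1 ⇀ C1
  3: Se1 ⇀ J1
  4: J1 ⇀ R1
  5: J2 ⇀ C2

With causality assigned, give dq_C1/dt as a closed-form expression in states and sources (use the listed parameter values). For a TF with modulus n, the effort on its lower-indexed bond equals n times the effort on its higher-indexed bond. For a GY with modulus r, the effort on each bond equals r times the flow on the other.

dq_C1/dt = E_Se1/4 - q_C1/14 - q_C2/9

b3 →J1  (Se1 (Se) sets effort on bond)
b2 →J1  (C1 outputs effort q/C1)
b5 →J2  (prefer integral on C2)
b1 →TF1  (J2: bond 5 brought effort, rest push out)
b0 →J1  (TF1 one-in-one-out from 1)
b4 →R1  (J1: last free bond brings flow in)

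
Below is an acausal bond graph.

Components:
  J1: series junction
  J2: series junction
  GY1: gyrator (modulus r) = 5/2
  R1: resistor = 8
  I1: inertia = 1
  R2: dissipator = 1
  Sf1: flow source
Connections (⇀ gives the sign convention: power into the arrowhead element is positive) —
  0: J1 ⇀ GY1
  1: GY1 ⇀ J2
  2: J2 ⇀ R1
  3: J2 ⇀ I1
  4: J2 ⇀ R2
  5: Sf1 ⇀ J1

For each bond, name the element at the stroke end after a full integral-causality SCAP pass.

#0 stroke at J1
#1 stroke at J2
#2 stroke at J2
#3 stroke at I1
#4 stroke at J2
#5 stroke at Sf1

β5 stroke→Sf1  (source Sf1 imposes f)
β0 stroke→J1  (common-f at J1 fixed by 5)
β1 stroke→J2  (through GY1, causality inverts; strokes same side of GY1)
β3 stroke→I1  (I1 outputs flow p/I1)
β2 stroke→J2  (J2: bond 3 brought flow, rest push out)
β4 stroke→J2  (common-f at J2 fixed by 3)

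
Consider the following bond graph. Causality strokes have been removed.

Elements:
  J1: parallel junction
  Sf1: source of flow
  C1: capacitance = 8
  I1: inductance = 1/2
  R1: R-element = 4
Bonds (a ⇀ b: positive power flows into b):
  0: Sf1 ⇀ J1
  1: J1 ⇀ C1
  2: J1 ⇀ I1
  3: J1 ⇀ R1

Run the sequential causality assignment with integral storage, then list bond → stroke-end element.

#0 stroke→Sf1  (Sf1 fixes flow; stroke at Sf1)
#1 stroke→J1  (C1 outputs effort q/C1)
#2 stroke→I1  (0-jn J1 has e-setter on 1)
#3 stroke→R1  (0-jn J1 has e-setter on 1)

b0 stroke→Sf1
b1 stroke→J1
b2 stroke→I1
b3 stroke→R1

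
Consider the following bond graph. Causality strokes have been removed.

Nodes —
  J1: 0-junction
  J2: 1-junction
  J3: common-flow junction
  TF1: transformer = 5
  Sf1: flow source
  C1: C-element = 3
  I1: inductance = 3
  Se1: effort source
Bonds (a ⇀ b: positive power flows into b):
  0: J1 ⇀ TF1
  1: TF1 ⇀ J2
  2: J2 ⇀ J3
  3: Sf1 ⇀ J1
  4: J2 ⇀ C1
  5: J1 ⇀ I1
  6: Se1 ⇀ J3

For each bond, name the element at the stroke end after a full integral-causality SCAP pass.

β3 |Sf1  (source Sf1 imposes f)
β6 |J3  (Se1 fixes effort; stroke away)
β2 |J2  (only one flow-in slot at J3)
β4 |J2  (C1: C, integral causality)
β1 |TF1  (closing 1-jn rule on J2)
β0 |J1  (TF1 one-in-one-out from 1)
β5 |I1  (J1 effort already set via bond 0)

β0 stroke→J1
β1 stroke→TF1
β2 stroke→J2
β3 stroke→Sf1
β4 stroke→J2
β5 stroke→I1
β6 stroke→J3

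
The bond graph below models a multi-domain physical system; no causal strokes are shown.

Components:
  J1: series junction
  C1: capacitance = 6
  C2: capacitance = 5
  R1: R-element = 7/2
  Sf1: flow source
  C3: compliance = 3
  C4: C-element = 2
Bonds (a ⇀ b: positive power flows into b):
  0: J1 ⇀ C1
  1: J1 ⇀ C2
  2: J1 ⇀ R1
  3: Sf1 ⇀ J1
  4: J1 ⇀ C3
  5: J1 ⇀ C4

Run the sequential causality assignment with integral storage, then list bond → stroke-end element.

b0 |J1
b1 |J1
b2 |J1
b3 |Sf1
b4 |J1
b5 |J1

bond 3 stroke at Sf1  (source Sf1 imposes f)
bond 0 stroke at J1  (J1: bond 3 brought flow, rest push out)
bond 1 stroke at J1  (J1: bond 3 brought flow, rest push out)
bond 2 stroke at J1  (common-f at J1 fixed by 3)
bond 4 stroke at J1  (1-jn J1 has f-setter on 3)
bond 5 stroke at J1  (common-f at J1 fixed by 3)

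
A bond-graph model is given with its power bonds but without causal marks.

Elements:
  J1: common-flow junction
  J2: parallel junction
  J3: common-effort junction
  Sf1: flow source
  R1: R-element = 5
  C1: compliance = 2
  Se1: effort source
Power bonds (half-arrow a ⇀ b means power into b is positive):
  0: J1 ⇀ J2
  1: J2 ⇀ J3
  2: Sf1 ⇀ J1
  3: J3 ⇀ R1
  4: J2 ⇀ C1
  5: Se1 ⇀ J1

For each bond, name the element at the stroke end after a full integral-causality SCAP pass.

bond 0 stroke at J1
bond 1 stroke at J3
bond 2 stroke at Sf1
bond 3 stroke at R1
bond 4 stroke at J2
bond 5 stroke at J1

bond 2 stroke at Sf1  (Sf1 (Sf) sets flow on bond)
bond 5 stroke at J1  (source Se1 imposes e)
bond 0 stroke at J1  (J1: bond 2 brought flow, rest push out)
bond 4 stroke at J2  (C1 outputs effort q/C1)
bond 1 stroke at J3  (J2 effort already set via bond 4)
bond 3 stroke at R1  (common-e at J3 fixed by 1)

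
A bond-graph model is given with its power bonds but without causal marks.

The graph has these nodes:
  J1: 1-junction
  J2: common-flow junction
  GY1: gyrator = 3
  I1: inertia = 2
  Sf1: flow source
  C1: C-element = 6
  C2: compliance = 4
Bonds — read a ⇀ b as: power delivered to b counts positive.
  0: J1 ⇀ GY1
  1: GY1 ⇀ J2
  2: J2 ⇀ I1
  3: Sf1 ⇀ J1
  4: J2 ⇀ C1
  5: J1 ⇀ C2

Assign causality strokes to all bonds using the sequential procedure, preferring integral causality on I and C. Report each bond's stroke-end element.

#3 stroke→Sf1  (Sf1 (Sf) sets flow on bond)
#0 stroke→J1  (common-f at J1 fixed by 3)
#5 stroke→J1  (J1 flow already set via bond 3)
#1 stroke→J2  (GY1 both-in/both-out from 0)
#2 stroke→I1  (I1 outputs flow p/I1)
#4 stroke→J2  (J2 flow already set via bond 2)

b0 |J1
b1 |J2
b2 |I1
b3 |Sf1
b4 |J2
b5 |J1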